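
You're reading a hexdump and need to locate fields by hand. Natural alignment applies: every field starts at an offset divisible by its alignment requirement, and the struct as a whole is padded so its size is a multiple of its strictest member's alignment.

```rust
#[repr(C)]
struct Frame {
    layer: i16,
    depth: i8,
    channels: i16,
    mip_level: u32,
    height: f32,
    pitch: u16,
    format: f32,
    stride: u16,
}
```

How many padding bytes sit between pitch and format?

layer at 0 (size 2, align 2) → ends 2
depth at 2 (size 1, align 1) → ends 3
pad 1 to align 2 for channels
channels at 4 (size 2, align 2) → ends 6
pad 2 to align 4 for mip_level
mip_level at 8 (size 4, align 4) → ends 12
height at 12 (size 4, align 4) → ends 16
pitch at 16 (size 2, align 2) → ends 18
pad 2 to align 4 for format
format at 20 (size 4, align 4) → ends 24

2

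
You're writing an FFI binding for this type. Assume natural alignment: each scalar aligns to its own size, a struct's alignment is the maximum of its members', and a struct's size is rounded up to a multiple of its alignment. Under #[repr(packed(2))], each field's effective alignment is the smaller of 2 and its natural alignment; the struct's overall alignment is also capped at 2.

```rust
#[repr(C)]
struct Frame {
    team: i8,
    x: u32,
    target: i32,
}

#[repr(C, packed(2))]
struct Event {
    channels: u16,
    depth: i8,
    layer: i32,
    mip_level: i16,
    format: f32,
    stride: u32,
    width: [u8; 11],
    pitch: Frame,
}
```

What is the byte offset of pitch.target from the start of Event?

38

Frame: team at 0 (size 1, align 1) → ends 1; pad 3 to align 4 for x; x at 4 (size 4, align 4) → ends 8; target at 8 (size 4, align 4) → ends 12; total 12 bytes, alignment 4
channels at 0 (size 2, align 2) → ends 2
depth at 2 (size 1, align 1) → ends 3
pad 1 to align 2 for layer
layer at 4 (size 4, align 2) → ends 8
mip_level at 8 (size 2, align 2) → ends 10
format at 10 (size 4, align 2) → ends 14
stride at 14 (size 4, align 2) → ends 18
width at 18 (size 11, align 1) → ends 29
pad 1 to align 2 for pitch
pitch at 30 (size 12, align 2) → ends 42
within Frame: target at 8
30 + 8 = 38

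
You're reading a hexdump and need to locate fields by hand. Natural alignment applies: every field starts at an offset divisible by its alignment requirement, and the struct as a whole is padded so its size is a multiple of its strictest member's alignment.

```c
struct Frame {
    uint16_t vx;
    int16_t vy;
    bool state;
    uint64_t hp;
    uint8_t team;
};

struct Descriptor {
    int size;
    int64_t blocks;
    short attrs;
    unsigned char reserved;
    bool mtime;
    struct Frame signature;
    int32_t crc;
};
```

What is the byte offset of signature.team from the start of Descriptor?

Frame: @0: vx [2B, align 2] → 2; @2: vy [2B, align 2] → 4; @4: state [1B, align 1] → 5; +3 pad (align 8); @8: hp [8B, align 8] → 16; @16: team [1B, align 1] → 17; +7 tail pad (align 8); size 24, align 8
@0: size [4B, align 4] → 4
+4 pad (align 8)
@8: blocks [8B, align 8] → 16
@16: attrs [2B, align 2] → 18
@18: reserved [1B, align 1] → 19
@19: mtime [1B, align 1] → 20
+4 pad (align 8)
@24: signature [24B, align 8] → 48
within Frame: team at 16
24 + 16 = 40

40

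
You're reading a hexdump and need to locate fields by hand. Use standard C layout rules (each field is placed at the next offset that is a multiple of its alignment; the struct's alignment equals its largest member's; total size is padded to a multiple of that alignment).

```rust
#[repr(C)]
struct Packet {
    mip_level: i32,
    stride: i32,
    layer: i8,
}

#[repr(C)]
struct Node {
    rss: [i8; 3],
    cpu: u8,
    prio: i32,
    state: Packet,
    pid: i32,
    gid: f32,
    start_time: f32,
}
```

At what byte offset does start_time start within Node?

28

Packet: 0..4  mip_level  (4B, 4-aligned); 4..8  stride  (4B, 4-aligned); 8..9  layer  (1B, 1-aligned); 9..12  -- tail padding (3B); sizeof = 12, alignof = 4
0..3  rss  (3B, 1-aligned)
3..4  cpu  (1B, 1-aligned)
4..8  prio  (4B, 4-aligned)
8..20  state  (12B, 4-aligned)
20..24  pid  (4B, 4-aligned)
24..28  gid  (4B, 4-aligned)
28..32  start_time  (4B, 4-aligned)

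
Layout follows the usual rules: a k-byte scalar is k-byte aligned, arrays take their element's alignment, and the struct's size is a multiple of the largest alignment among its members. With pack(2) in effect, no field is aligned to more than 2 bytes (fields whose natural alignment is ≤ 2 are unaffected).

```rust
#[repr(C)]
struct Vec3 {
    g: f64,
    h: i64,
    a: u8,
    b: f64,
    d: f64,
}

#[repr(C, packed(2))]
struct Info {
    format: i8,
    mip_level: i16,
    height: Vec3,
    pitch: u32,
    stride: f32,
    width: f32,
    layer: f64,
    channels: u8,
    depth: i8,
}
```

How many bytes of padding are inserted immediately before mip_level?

Vec3: g at 0 (size 8, align 8) → ends 8; h at 8 (size 8, align 8) → ends 16; a at 16 (size 1, align 1) → ends 17; pad 7 to align 8 for b; b at 24 (size 8, align 8) → ends 32; d at 32 (size 8, align 8) → ends 40; total 40 bytes, alignment 8
format at 0 (size 1, align 1) → ends 1
pad 1 to align 2 for mip_level
mip_level at 2 (size 2, align 2) → ends 4

1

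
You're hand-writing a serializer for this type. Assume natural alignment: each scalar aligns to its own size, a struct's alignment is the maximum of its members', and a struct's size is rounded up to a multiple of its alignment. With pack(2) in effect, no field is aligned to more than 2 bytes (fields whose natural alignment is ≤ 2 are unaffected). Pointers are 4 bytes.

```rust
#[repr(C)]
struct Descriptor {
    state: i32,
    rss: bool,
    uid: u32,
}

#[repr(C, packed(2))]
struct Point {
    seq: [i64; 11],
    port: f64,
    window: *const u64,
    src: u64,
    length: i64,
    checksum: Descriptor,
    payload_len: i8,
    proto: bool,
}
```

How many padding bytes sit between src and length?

Descriptor: 0..4  state  (4B, 4-aligned); 4..5  rss  (1B, 1-aligned); 5..8  -- padding (3B); 8..12  uid  (4B, 4-aligned); sizeof = 12, alignof = 4
0..88  seq  (88B, 2-aligned)
88..96  port  (8B, 2-aligned)
96..100  window  (4B, 2-aligned)
100..108  src  (8B, 2-aligned)
108..116  length  (8B, 2-aligned)

0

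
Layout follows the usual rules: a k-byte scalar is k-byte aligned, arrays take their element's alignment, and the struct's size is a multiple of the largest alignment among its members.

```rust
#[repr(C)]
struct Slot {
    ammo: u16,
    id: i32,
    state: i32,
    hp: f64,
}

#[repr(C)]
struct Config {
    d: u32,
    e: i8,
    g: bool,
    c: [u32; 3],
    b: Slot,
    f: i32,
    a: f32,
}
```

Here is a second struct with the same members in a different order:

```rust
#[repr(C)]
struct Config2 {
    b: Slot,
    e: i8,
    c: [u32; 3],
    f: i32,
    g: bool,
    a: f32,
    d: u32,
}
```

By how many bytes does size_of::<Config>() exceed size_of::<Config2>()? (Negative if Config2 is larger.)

0

Slot: 0..2  ammo  (2B, 2-aligned); 2..4  -- padding (2B); 4..8  id  (4B, 4-aligned); 8..12  state  (4B, 4-aligned); 12..16  -- padding (4B); 16..24  hp  (8B, 8-aligned); sizeof = 24, alignof = 8
0..4  d  (4B, 4-aligned)
4..5  e  (1B, 1-aligned)
5..6  g  (1B, 1-aligned)
6..8  -- padding (2B)
8..20  c  (12B, 4-aligned)
20..24  -- padding (4B)
24..48  b  (24B, 8-aligned)
48..52  f  (4B, 4-aligned)
52..56  a  (4B, 4-aligned)
sizeof = 56, alignof = 8
— Config2 —
0..24  b  (24B, 8-aligned)
24..25  e  (1B, 1-aligned)
25..28  -- padding (3B)
28..40  c  (12B, 4-aligned)
40..44  f  (4B, 4-aligned)
44..45  g  (1B, 1-aligned)
45..48  -- padding (3B)
48..52  a  (4B, 4-aligned)
52..56  d  (4B, 4-aligned)
sizeof = 56, alignof = 8
56 − 56 = 0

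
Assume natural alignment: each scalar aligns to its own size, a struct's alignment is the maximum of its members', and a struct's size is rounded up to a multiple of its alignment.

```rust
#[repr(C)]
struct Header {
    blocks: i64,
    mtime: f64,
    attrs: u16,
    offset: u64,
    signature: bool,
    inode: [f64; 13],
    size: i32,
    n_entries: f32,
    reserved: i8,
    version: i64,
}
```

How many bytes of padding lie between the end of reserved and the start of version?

7

@0: blocks [8B, align 8] → 8
@8: mtime [8B, align 8] → 16
@16: attrs [2B, align 2] → 18
+6 pad (align 8)
@24: offset [8B, align 8] → 32
@32: signature [1B, align 1] → 33
+7 pad (align 8)
@40: inode [104B, align 8] → 144
@144: size [4B, align 4] → 148
@148: n_entries [4B, align 4] → 152
@152: reserved [1B, align 1] → 153
+7 pad (align 8)
@160: version [8B, align 8] → 168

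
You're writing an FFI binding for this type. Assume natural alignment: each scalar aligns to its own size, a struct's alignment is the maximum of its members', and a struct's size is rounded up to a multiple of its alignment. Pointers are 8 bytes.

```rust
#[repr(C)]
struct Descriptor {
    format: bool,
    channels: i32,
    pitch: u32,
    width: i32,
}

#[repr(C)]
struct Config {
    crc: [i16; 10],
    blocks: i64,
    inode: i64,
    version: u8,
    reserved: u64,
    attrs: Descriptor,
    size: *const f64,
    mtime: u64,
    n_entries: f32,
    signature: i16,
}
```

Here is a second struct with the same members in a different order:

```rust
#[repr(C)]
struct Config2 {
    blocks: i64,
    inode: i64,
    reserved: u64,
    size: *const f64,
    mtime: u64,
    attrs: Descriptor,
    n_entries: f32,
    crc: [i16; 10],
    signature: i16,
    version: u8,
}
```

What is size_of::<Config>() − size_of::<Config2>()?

8

Descriptor: 0..1  format  (1B, 1-aligned); 1..4  -- padding (3B); 4..8  channels  (4B, 4-aligned); 8..12  pitch  (4B, 4-aligned); 12..16  width  (4B, 4-aligned); sizeof = 16, alignof = 4
0..20  crc  (20B, 2-aligned)
20..24  -- padding (4B)
24..32  blocks  (8B, 8-aligned)
32..40  inode  (8B, 8-aligned)
40..41  version  (1B, 1-aligned)
41..48  -- padding (7B)
48..56  reserved  (8B, 8-aligned)
56..72  attrs  (16B, 4-aligned)
72..80  size  (8B, 8-aligned)
80..88  mtime  (8B, 8-aligned)
88..92  n_entries  (4B, 4-aligned)
92..94  signature  (2B, 2-aligned)
94..96  -- tail padding (2B)
sizeof = 96, alignof = 8
— Config2 —
0..8  blocks  (8B, 8-aligned)
8..16  inode  (8B, 8-aligned)
16..24  reserved  (8B, 8-aligned)
24..32  size  (8B, 8-aligned)
32..40  mtime  (8B, 8-aligned)
40..56  attrs  (16B, 4-aligned)
56..60  n_entries  (4B, 4-aligned)
60..80  crc  (20B, 2-aligned)
80..82  signature  (2B, 2-aligned)
82..83  version  (1B, 1-aligned)
83..88  -- tail padding (5B)
sizeof = 88, alignof = 8
96 − 88 = 8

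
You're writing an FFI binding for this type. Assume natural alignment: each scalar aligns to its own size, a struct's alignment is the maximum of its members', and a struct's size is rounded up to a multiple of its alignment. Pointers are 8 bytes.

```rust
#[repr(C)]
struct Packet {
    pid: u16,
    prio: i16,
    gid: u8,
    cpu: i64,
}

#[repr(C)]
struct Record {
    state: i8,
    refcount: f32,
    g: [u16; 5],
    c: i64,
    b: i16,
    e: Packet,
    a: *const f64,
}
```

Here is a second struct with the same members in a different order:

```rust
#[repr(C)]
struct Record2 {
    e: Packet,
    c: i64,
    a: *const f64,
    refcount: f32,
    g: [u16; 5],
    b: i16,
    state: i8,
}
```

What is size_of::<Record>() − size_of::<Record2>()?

8

Packet: 0..2  pid  (2B, 2-aligned); 2..4  prio  (2B, 2-aligned); 4..5  gid  (1B, 1-aligned); 5..8  -- padding (3B); 8..16  cpu  (8B, 8-aligned); sizeof = 16, alignof = 8
0..1  state  (1B, 1-aligned)
1..4  -- padding (3B)
4..8  refcount  (4B, 4-aligned)
8..18  g  (10B, 2-aligned)
18..24  -- padding (6B)
24..32  c  (8B, 8-aligned)
32..34  b  (2B, 2-aligned)
34..40  -- padding (6B)
40..56  e  (16B, 8-aligned)
56..64  a  (8B, 8-aligned)
sizeof = 64, alignof = 8
— Record2 —
0..16  e  (16B, 8-aligned)
16..24  c  (8B, 8-aligned)
24..32  a  (8B, 8-aligned)
32..36  refcount  (4B, 4-aligned)
36..46  g  (10B, 2-aligned)
46..48  b  (2B, 2-aligned)
48..49  state  (1B, 1-aligned)
49..56  -- tail padding (7B)
sizeof = 56, alignof = 8
64 − 56 = 8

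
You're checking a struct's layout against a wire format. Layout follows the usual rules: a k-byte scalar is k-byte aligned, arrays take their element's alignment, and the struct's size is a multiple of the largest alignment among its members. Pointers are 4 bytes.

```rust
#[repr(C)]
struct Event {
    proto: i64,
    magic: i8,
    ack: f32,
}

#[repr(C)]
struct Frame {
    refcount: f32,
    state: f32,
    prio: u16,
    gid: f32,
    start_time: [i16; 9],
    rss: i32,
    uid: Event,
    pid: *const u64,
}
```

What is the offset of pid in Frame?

56

Event: proto at 0 (size 8, align 8) → ends 8; magic at 8 (size 1, align 1) → ends 9; pad 3 to align 4 for ack; ack at 12 (size 4, align 4) → ends 16; total 16 bytes, alignment 8
refcount at 0 (size 4, align 4) → ends 4
state at 4 (size 4, align 4) → ends 8
prio at 8 (size 2, align 2) → ends 10
pad 2 to align 4 for gid
gid at 12 (size 4, align 4) → ends 16
start_time at 16 (size 18, align 2) → ends 34
pad 2 to align 4 for rss
rss at 36 (size 4, align 4) → ends 40
uid at 40 (size 16, align 8) → ends 56
pid at 56 (size 4, align 4) → ends 60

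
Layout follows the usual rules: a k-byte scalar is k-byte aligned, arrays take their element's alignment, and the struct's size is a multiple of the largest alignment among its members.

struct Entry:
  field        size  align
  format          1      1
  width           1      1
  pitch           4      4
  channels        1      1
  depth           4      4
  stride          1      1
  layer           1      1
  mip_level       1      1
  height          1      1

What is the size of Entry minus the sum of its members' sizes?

0..1  format  (1B, 1-aligned)
1..2  width  (1B, 1-aligned)
2..4  -- padding (2B)
4..8  pitch  (4B, 4-aligned)
8..9  channels  (1B, 1-aligned)
9..12  -- padding (3B)
12..16  depth  (4B, 4-aligned)
16..17  stride  (1B, 1-aligned)
17..18  layer  (1B, 1-aligned)
18..19  mip_level  (1B, 1-aligned)
19..20  height  (1B, 1-aligned)
sizeof = 20, alignof = 4
data bytes 15, size 20 → padding 5

5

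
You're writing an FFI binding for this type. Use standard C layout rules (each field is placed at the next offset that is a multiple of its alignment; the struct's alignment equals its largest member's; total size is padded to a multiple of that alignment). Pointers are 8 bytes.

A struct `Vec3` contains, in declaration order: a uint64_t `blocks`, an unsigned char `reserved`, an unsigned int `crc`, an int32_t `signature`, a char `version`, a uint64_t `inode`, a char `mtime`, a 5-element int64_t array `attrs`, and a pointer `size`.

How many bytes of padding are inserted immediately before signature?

0

0..8  blocks  (8B, 8-aligned)
8..9  reserved  (1B, 1-aligned)
9..12  -- padding (3B)
12..16  crc  (4B, 4-aligned)
16..20  signature  (4B, 4-aligned)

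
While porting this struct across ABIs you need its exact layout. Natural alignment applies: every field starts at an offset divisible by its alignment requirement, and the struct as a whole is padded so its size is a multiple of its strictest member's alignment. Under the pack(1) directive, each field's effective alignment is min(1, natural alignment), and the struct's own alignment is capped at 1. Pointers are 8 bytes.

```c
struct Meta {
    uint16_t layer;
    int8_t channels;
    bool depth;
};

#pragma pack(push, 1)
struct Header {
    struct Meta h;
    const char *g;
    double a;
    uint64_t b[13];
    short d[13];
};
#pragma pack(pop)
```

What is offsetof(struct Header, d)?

Meta: @0: layer [2B, align 2] → 2; @2: channels [1B, align 1] → 3; @3: depth [1B, align 1] → 4; size 4, align 2
@0: h [4B, align 1] → 4
@4: g [8B, align 1] → 12
@12: a [8B, align 1] → 20
@20: b [104B, align 1] → 124
@124: d [26B, align 1] → 150

124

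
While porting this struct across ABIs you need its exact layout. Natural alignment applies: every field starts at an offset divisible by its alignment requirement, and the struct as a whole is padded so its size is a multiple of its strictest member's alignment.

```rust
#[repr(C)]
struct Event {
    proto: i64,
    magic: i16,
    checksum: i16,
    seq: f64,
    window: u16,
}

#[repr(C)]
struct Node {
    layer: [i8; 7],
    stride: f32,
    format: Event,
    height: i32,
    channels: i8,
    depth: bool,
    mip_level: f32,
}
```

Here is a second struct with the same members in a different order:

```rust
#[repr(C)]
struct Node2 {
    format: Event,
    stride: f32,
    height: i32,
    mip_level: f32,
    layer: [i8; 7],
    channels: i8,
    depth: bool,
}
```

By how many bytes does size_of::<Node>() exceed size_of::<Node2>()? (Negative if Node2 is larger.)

8

Event: proto at 0 (size 8, align 8) → ends 8; magic at 8 (size 2, align 2) → ends 10; checksum at 10 (size 2, align 2) → ends 12; pad 4 to align 8 for seq; seq at 16 (size 8, align 8) → ends 24; window at 24 (size 2, align 2) → ends 26; tail pad 6 to reach multiple of 8; total 32 bytes, alignment 8
layer at 0 (size 7, align 1) → ends 7
pad 1 to align 4 for stride
stride at 8 (size 4, align 4) → ends 12
pad 4 to align 8 for format
format at 16 (size 32, align 8) → ends 48
height at 48 (size 4, align 4) → ends 52
channels at 52 (size 1, align 1) → ends 53
depth at 53 (size 1, align 1) → ends 54
pad 2 to align 4 for mip_level
mip_level at 56 (size 4, align 4) → ends 60
tail pad 4 to reach multiple of 8
total 64 bytes, alignment 8
— Node2 —
format at 0 (size 32, align 8) → ends 32
stride at 32 (size 4, align 4) → ends 36
height at 36 (size 4, align 4) → ends 40
mip_level at 40 (size 4, align 4) → ends 44
layer at 44 (size 7, align 1) → ends 51
channels at 51 (size 1, align 1) → ends 52
depth at 52 (size 1, align 1) → ends 53
tail pad 3 to reach multiple of 8
total 56 bytes, alignment 8
64 − 56 = 8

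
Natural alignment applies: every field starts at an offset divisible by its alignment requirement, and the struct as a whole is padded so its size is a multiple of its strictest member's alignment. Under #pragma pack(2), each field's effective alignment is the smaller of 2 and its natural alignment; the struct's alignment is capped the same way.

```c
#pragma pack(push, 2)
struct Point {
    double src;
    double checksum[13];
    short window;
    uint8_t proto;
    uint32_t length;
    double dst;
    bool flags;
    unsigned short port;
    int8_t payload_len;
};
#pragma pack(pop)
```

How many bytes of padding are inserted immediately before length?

@0: src [8B, align 2] → 8
@8: checksum [104B, align 2] → 112
@112: window [2B, align 2] → 114
@114: proto [1B, align 1] → 115
+1 pad (align 2)
@116: length [4B, align 2] → 120

1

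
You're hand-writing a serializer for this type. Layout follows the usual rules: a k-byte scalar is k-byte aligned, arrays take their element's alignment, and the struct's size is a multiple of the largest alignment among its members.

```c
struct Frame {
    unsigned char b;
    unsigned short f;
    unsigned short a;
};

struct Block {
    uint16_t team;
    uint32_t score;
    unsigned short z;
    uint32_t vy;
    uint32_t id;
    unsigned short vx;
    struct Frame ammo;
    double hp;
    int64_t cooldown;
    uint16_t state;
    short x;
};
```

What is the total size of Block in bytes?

Frame: b at 0 (size 1, align 1) → ends 1; pad 1 to align 2 for f; f at 2 (size 2, align 2) → ends 4; a at 4 (size 2, align 2) → ends 6; total 6 bytes, alignment 2
team at 0 (size 2, align 2) → ends 2
pad 2 to align 4 for score
score at 4 (size 4, align 4) → ends 8
z at 8 (size 2, align 2) → ends 10
pad 2 to align 4 for vy
vy at 12 (size 4, align 4) → ends 16
id at 16 (size 4, align 4) → ends 20
vx at 20 (size 2, align 2) → ends 22
ammo at 22 (size 6, align 2) → ends 28
pad 4 to align 8 for hp
hp at 32 (size 8, align 8) → ends 40
cooldown at 40 (size 8, align 8) → ends 48
state at 48 (size 2, align 2) → ends 50
x at 50 (size 2, align 2) → ends 52
tail pad 4 to reach multiple of 8
total 56 bytes, alignment 8

56 bytes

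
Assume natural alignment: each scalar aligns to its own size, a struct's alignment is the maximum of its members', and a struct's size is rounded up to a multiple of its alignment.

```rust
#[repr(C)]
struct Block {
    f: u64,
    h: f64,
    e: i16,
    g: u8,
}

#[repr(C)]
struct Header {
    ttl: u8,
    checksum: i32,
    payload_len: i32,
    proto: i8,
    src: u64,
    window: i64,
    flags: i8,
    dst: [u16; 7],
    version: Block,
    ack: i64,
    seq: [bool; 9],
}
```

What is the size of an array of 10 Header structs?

960

Block: 0..8  f  (8B, 8-aligned); 8..16  h  (8B, 8-aligned); 16..18  e  (2B, 2-aligned); 18..19  g  (1B, 1-aligned); 19..24  -- tail padding (5B); sizeof = 24, alignof = 8
0..1  ttl  (1B, 1-aligned)
1..4  -- padding (3B)
4..8  checksum  (4B, 4-aligned)
8..12  payload_len  (4B, 4-aligned)
12..13  proto  (1B, 1-aligned)
13..16  -- padding (3B)
16..24  src  (8B, 8-aligned)
24..32  window  (8B, 8-aligned)
32..33  flags  (1B, 1-aligned)
33..34  -- padding (1B)
34..48  dst  (14B, 2-aligned)
48..72  version  (24B, 8-aligned)
72..80  ack  (8B, 8-aligned)
80..89  seq  (9B, 1-aligned)
89..96  -- tail padding (7B)
sizeof = 96, alignof = 8
array of 10: 10 × 96 = 960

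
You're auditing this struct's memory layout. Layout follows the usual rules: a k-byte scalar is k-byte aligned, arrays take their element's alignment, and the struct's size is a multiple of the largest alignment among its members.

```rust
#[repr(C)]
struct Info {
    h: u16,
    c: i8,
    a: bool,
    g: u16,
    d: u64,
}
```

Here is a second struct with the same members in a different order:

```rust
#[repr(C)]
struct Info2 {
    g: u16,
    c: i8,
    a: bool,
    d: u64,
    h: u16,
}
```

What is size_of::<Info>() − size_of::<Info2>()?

-8

@0: h [2B, align 2] → 2
@2: c [1B, align 1] → 3
@3: a [1B, align 1] → 4
@4: g [2B, align 2] → 6
+2 pad (align 8)
@8: d [8B, align 8] → 16
size 16, align 8
— Info2 —
@0: g [2B, align 2] → 2
@2: c [1B, align 1] → 3
@3: a [1B, align 1] → 4
+4 pad (align 8)
@8: d [8B, align 8] → 16
@16: h [2B, align 2] → 18
+6 tail pad (align 8)
size 24, align 8
16 − 24 = -8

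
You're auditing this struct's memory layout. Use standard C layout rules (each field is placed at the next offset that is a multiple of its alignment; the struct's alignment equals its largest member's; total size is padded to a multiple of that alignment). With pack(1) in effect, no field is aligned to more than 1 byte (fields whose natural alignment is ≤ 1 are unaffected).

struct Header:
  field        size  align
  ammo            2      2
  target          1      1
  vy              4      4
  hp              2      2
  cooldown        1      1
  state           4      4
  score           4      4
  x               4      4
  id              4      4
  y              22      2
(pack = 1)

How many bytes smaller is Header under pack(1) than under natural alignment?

4

natural layout:
  @0: ammo [2B, align 2] → 2
  @2: target [1B, align 1] → 3
  +1 pad (align 4)
  @4: vy [4B, align 4] → 8
  @8: hp [2B, align 2] → 10
  @10: cooldown [1B, align 1] → 11
  +1 pad (align 4)
  @12: state [4B, align 4] → 16
  @16: score [4B, align 4] → 20
  @20: x [4B, align 4] → 24
  @24: id [4B, align 4] → 28
  @28: y [22B, align 2] → 50
  +2 tail pad (align 4)
  size 52, align 4
packed(1) layout:
  @0: ammo [2B, align 1] → 2
  @2: target [1B, align 1] → 3
  @3: vy [4B, align 1] → 7
  @7: hp [2B, align 1] → 9
  @9: cooldown [1B, align 1] → 10
  @10: state [4B, align 1] → 14
  @14: score [4B, align 1] → 18
  @18: x [4B, align 1] → 22
  @22: id [4B, align 1] → 26
  @26: y [22B, align 1] → 48
  size 48, align 1
52 − 48 = 4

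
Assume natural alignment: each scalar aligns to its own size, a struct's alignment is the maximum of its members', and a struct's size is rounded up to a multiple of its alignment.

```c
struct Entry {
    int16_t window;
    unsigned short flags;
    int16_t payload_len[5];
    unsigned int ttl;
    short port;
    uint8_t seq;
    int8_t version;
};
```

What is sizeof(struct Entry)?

24 bytes

window at 0 (size 2, align 2) → ends 2
flags at 2 (size 2, align 2) → ends 4
payload_len at 4 (size 10, align 2) → ends 14
pad 2 to align 4 for ttl
ttl at 16 (size 4, align 4) → ends 20
port at 20 (size 2, align 2) → ends 22
seq at 22 (size 1, align 1) → ends 23
version at 23 (size 1, align 1) → ends 24
total 24 bytes, alignment 4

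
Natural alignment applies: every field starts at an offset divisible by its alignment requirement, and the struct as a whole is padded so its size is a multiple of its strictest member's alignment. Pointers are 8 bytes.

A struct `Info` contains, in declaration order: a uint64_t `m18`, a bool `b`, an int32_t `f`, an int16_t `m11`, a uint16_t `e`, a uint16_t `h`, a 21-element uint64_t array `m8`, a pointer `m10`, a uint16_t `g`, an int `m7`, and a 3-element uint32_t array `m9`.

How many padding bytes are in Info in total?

m18 at 0 (size 8, align 8) → ends 8
b at 8 (size 1, align 1) → ends 9
pad 3 to align 4 for f
f at 12 (size 4, align 4) → ends 16
m11 at 16 (size 2, align 2) → ends 18
e at 18 (size 2, align 2) → ends 20
h at 20 (size 2, align 2) → ends 22
pad 2 to align 8 for m8
m8 at 24 (size 168, align 8) → ends 192
m10 at 192 (size 8, align 8) → ends 200
g at 200 (size 2, align 2) → ends 202
pad 2 to align 4 for m7
m7 at 204 (size 4, align 4) → ends 208
m9 at 208 (size 12, align 4) → ends 220
tail pad 4 to reach multiple of 8
total 224 bytes, alignment 8
data bytes 213, size 224 → padding 11

11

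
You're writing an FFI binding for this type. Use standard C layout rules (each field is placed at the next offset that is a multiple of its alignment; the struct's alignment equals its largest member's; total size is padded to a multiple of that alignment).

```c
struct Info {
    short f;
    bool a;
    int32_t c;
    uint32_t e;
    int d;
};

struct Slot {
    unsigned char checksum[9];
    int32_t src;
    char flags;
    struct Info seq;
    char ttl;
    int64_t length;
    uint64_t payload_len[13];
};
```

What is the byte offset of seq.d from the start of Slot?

Info: 0..2  f  (2B, 2-aligned); 2..3  a  (1B, 1-aligned); 3..4  -- padding (1B); 4..8  c  (4B, 4-aligned); 8..12  e  (4B, 4-aligned); 12..16  d  (4B, 4-aligned); sizeof = 16, alignof = 4
0..9  checksum  (9B, 1-aligned)
9..12  -- padding (3B)
12..16  src  (4B, 4-aligned)
16..17  flags  (1B, 1-aligned)
17..20  -- padding (3B)
20..36  seq  (16B, 4-aligned)
within Info: d at 12
20 + 12 = 32

32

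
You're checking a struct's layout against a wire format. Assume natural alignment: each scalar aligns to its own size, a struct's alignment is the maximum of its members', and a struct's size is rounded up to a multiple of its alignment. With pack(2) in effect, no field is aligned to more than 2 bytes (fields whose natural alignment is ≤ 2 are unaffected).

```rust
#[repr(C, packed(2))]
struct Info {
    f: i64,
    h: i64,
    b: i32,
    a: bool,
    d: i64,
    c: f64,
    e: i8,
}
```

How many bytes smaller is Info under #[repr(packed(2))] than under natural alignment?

natural layout:
  @0: f [8B, align 8] → 8
  @8: h [8B, align 8] → 16
  @16: b [4B, align 4] → 20
  @20: a [1B, align 1] → 21
  +3 pad (align 8)
  @24: d [8B, align 8] → 32
  @32: c [8B, align 8] → 40
  @40: e [1B, align 1] → 41
  +7 tail pad (align 8)
  size 48, align 8
packed(2) layout:
  @0: f [8B, align 2] → 8
  @8: h [8B, align 2] → 16
  @16: b [4B, align 2] → 20
  @20: a [1B, align 1] → 21
  +1 pad (align 2)
  @22: d [8B, align 2] → 30
  @30: c [8B, align 2] → 38
  @38: e [1B, align 1] → 39
  +1 tail pad (align 2)
  size 40, align 2
48 − 40 = 8

8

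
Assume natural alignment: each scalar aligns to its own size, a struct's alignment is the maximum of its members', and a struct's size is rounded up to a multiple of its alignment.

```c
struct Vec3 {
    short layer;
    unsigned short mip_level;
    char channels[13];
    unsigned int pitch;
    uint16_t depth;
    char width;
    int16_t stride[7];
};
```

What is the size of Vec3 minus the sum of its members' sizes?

6

@0: layer [2B, align 2] → 2
@2: mip_level [2B, align 2] → 4
@4: channels [13B, align 1] → 17
+3 pad (align 4)
@20: pitch [4B, align 4] → 24
@24: depth [2B, align 2] → 26
@26: width [1B, align 1] → 27
+1 pad (align 2)
@28: stride [14B, align 2] → 42
+2 tail pad (align 4)
size 44, align 4
data bytes 38, size 44 → padding 6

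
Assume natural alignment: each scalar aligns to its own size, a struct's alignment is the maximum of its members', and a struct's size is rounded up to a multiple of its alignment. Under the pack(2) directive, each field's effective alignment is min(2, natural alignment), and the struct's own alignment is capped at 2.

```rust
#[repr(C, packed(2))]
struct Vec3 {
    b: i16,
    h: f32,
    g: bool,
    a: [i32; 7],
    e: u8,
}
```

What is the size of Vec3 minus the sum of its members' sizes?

2

0..2  b  (2B, 2-aligned)
2..6  h  (4B, 2-aligned)
6..7  g  (1B, 1-aligned)
7..8  -- padding (1B)
8..36  a  (28B, 2-aligned)
36..37  e  (1B, 1-aligned)
37..38  -- tail padding (1B)
sizeof = 38, alignof = 2
data bytes 36, size 38 → padding 2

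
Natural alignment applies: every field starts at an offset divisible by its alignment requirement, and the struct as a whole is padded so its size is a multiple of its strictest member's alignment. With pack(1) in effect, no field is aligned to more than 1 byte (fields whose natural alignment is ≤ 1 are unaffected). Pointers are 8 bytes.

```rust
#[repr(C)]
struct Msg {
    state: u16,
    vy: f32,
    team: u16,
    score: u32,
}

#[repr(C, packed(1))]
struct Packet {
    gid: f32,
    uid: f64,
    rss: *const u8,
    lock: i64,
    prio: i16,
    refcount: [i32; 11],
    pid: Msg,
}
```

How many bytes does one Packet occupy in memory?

Msg: @0: state [2B, align 2] → 2; +2 pad (align 4); @4: vy [4B, align 4] → 8; @8: team [2B, align 2] → 10; +2 pad (align 4); @12: score [4B, align 4] → 16; size 16, align 4
@0: gid [4B, align 1] → 4
@4: uid [8B, align 1] → 12
@12: rss [8B, align 1] → 20
@20: lock [8B, align 1] → 28
@28: prio [2B, align 1] → 30
@30: refcount [44B, align 1] → 74
@74: pid [16B, align 1] → 90
size 90, align 1

90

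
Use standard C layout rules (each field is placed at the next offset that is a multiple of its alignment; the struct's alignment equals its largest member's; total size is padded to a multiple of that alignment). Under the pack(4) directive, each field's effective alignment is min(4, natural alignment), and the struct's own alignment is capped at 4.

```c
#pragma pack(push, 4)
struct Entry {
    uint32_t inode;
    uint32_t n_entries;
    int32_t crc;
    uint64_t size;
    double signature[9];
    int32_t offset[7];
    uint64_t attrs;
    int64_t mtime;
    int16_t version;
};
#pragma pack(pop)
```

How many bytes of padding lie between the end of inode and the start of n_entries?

0

@0: inode [4B, align 4] → 4
@4: n_entries [4B, align 4] → 8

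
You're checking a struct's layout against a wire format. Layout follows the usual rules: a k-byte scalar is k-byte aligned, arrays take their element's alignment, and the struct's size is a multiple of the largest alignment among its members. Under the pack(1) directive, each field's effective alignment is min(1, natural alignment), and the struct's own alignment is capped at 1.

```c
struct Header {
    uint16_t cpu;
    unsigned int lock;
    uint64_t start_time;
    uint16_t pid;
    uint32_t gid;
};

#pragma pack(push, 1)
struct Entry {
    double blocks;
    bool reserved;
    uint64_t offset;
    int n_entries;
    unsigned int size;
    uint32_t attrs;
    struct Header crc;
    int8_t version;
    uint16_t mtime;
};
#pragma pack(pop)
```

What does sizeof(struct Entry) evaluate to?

56

Header: 0..2  cpu  (2B, 2-aligned); 2..4  -- padding (2B); 4..8  lock  (4B, 4-aligned); 8..16  start_time  (8B, 8-aligned); 16..18  pid  (2B, 2-aligned); 18..20  -- padding (2B); 20..24  gid  (4B, 4-aligned); sizeof = 24, alignof = 8
0..8  blocks  (8B, 1-aligned)
8..9  reserved  (1B, 1-aligned)
9..17  offset  (8B, 1-aligned)
17..21  n_entries  (4B, 1-aligned)
21..25  size  (4B, 1-aligned)
25..29  attrs  (4B, 1-aligned)
29..53  crc  (24B, 1-aligned)
53..54  version  (1B, 1-aligned)
54..56  mtime  (2B, 1-aligned)
sizeof = 56, alignof = 1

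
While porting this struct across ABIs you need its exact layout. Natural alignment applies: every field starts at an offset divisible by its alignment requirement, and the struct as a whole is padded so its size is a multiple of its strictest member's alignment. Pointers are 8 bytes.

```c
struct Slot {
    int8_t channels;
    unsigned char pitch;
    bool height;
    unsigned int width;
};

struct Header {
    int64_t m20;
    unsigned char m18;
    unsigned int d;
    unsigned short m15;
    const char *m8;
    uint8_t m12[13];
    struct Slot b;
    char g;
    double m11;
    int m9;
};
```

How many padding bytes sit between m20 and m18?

Slot: @0: channels [1B, align 1] → 1; @1: pitch [1B, align 1] → 2; @2: height [1B, align 1] → 3; +1 pad (align 4); @4: width [4B, align 4] → 8; size 8, align 4
@0: m20 [8B, align 8] → 8
@8: m18 [1B, align 1] → 9

0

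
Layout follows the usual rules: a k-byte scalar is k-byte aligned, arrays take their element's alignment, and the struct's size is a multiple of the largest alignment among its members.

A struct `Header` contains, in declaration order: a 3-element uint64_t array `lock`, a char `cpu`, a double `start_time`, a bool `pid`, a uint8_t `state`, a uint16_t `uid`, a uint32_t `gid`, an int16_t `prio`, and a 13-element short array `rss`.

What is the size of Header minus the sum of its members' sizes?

@0: lock [24B, align 8] → 24
@24: cpu [1B, align 1] → 25
+7 pad (align 8)
@32: start_time [8B, align 8] → 40
@40: pid [1B, align 1] → 41
@41: state [1B, align 1] → 42
@42: uid [2B, align 2] → 44
@44: gid [4B, align 4] → 48
@48: prio [2B, align 2] → 50
@50: rss [26B, align 2] → 76
+4 tail pad (align 8)
size 80, align 8
data bytes 69, size 80 → padding 11

11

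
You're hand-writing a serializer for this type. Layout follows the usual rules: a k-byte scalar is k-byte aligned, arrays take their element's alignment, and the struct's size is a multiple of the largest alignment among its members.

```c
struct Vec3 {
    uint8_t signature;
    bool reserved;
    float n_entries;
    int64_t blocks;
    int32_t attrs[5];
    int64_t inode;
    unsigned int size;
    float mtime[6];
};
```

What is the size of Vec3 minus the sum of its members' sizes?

10

signature at 0 (size 1, align 1) → ends 1
reserved at 1 (size 1, align 1) → ends 2
pad 2 to align 4 for n_entries
n_entries at 4 (size 4, align 4) → ends 8
blocks at 8 (size 8, align 8) → ends 16
attrs at 16 (size 20, align 4) → ends 36
pad 4 to align 8 for inode
inode at 40 (size 8, align 8) → ends 48
size at 48 (size 4, align 4) → ends 52
mtime at 52 (size 24, align 4) → ends 76
tail pad 4 to reach multiple of 8
total 80 bytes, alignment 8
data bytes 70, size 80 → padding 10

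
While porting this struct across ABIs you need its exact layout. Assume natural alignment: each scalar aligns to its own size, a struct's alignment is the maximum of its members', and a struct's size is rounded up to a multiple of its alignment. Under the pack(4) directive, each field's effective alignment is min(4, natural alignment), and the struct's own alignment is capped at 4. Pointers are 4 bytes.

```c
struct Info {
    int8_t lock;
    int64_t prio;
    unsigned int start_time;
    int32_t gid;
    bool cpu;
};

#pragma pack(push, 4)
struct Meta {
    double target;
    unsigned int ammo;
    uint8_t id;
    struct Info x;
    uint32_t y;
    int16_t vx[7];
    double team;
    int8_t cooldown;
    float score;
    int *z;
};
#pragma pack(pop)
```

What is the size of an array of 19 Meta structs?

Info: 0..1  lock  (1B, 1-aligned); 1..8  -- padding (7B); 8..16  prio  (8B, 8-aligned); 16..20  start_time  (4B, 4-aligned); 20..24  gid  (4B, 4-aligned); 24..25  cpu  (1B, 1-aligned); 25..32  -- tail padding (7B); sizeof = 32, alignof = 8
0..8  target  (8B, 4-aligned)
8..12  ammo  (4B, 4-aligned)
12..13  id  (1B, 1-aligned)
13..16  -- padding (3B)
16..48  x  (32B, 4-aligned)
48..52  y  (4B, 4-aligned)
52..66  vx  (14B, 2-aligned)
66..68  -- padding (2B)
68..76  team  (8B, 4-aligned)
76..77  cooldown  (1B, 1-aligned)
77..80  -- padding (3B)
80..84  score  (4B, 4-aligned)
84..88  z  (4B, 4-aligned)
sizeof = 88, alignof = 4
array of 19: 19 × 88 = 1672

1672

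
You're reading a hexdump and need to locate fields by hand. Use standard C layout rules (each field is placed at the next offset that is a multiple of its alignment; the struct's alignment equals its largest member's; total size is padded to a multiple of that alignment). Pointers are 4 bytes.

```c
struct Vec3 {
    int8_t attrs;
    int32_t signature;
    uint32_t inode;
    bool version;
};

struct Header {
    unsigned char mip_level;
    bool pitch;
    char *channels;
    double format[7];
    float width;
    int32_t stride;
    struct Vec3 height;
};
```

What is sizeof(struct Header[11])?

Vec3: 0..1  attrs  (1B, 1-aligned); 1..4  -- padding (3B); 4..8  signature  (4B, 4-aligned); 8..12  inode  (4B, 4-aligned); 12..13  version  (1B, 1-aligned); 13..16  -- tail padding (3B); sizeof = 16, alignof = 4
0..1  mip_level  (1B, 1-aligned)
1..2  pitch  (1B, 1-aligned)
2..4  -- padding (2B)
4..8  channels  (4B, 4-aligned)
8..64  format  (56B, 8-aligned)
64..68  width  (4B, 4-aligned)
68..72  stride  (4B, 4-aligned)
72..88  height  (16B, 4-aligned)
sizeof = 88, alignof = 8
array of 11: 11 × 88 = 968

968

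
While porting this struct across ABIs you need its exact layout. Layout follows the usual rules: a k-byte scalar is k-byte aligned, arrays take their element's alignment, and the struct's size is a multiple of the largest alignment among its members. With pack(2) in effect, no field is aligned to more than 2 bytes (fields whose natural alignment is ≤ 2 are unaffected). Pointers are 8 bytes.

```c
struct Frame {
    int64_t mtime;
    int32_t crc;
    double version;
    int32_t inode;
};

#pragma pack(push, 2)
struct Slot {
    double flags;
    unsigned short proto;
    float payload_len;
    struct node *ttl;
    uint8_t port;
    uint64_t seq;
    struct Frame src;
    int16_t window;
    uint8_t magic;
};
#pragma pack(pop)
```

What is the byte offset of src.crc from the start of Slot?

Frame: 0..8  mtime  (8B, 8-aligned); 8..12  crc  (4B, 4-aligned); 12..16  -- padding (4B); 16..24  version  (8B, 8-aligned); 24..28  inode  (4B, 4-aligned); 28..32  -- tail padding (4B); sizeof = 32, alignof = 8
0..8  flags  (8B, 2-aligned)
8..10  proto  (2B, 2-aligned)
10..14  payload_len  (4B, 2-aligned)
14..22  ttl  (8B, 2-aligned)
22..23  port  (1B, 1-aligned)
23..24  -- padding (1B)
24..32  seq  (8B, 2-aligned)
32..64  src  (32B, 2-aligned)
within Frame: crc at 8
32 + 8 = 40

40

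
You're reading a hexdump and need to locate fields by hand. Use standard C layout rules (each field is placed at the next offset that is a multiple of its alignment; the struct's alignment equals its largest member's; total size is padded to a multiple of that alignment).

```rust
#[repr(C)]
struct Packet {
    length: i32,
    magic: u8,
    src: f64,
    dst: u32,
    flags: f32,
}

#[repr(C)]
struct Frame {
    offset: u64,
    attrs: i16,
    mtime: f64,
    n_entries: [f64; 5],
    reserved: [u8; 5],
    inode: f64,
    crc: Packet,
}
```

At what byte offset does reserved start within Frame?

64

Packet: length at 0 (size 4, align 4) → ends 4; magic at 4 (size 1, align 1) → ends 5; pad 3 to align 8 for src; src at 8 (size 8, align 8) → ends 16; dst at 16 (size 4, align 4) → ends 20; flags at 20 (size 4, align 4) → ends 24; total 24 bytes, alignment 8
offset at 0 (size 8, align 8) → ends 8
attrs at 8 (size 2, align 2) → ends 10
pad 6 to align 8 for mtime
mtime at 16 (size 8, align 8) → ends 24
n_entries at 24 (size 40, align 8) → ends 64
reserved at 64 (size 5, align 1) → ends 69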